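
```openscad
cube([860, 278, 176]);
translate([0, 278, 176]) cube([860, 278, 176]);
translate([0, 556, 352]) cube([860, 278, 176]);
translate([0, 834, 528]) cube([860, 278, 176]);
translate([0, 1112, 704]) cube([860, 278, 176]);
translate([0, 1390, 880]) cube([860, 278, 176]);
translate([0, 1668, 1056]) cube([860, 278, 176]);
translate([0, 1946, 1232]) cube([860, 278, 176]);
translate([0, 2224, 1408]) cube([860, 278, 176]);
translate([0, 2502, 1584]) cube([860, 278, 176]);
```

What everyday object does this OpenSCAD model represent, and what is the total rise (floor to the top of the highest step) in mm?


A staircase. The total rise is 1760 mm.

10 identical blocks, each offset up and back from the previous — a staircase. Each step is 176 mm tall and there are 10 of them, so the total rise is 10 × 176 = 1760 mm.


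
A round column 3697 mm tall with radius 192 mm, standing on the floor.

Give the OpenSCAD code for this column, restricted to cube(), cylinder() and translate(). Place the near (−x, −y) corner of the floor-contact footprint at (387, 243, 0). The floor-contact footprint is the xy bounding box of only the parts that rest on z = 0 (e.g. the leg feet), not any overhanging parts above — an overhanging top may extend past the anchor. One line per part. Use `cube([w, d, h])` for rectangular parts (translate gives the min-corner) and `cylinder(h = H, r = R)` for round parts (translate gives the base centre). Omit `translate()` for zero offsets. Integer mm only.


translate([579, 435, 0]) cylinder(h = 3697, r = 192);


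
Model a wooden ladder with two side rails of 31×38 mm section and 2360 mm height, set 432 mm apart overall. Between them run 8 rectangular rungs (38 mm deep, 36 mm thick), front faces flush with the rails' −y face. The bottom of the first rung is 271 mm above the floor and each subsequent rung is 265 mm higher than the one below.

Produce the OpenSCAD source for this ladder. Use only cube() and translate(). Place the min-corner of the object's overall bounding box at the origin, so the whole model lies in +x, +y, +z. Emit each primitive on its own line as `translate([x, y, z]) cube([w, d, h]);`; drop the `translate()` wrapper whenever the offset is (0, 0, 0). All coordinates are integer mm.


cube([31, 38, 2360]);
translate([401, 0, 0]) cube([31, 38, 2360]);
translate([31, 0, 271]) cube([370, 38, 36]);
translate([31, 0, 536]) cube([370, 38, 36]);
translate([31, 0, 801]) cube([370, 38, 36]);
translate([31, 0, 1066]) cube([370, 38, 36]);
translate([31, 0, 1331]) cube([370, 38, 36]);
translate([31, 0, 1596]) cube([370, 38, 36]);
translate([31, 0, 1861]) cube([370, 38, 36]);
translate([31, 0, 2126]) cube([370, 38, 36]);


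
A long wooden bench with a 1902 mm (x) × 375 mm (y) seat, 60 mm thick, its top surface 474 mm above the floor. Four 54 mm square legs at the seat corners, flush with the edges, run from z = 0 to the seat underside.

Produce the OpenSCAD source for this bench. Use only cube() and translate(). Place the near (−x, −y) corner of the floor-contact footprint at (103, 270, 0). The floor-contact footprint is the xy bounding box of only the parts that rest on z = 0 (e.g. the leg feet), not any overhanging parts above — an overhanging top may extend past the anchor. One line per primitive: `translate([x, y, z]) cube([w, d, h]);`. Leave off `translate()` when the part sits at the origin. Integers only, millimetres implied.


translate([103, 270, 414]) cube([1902, 375, 60]);
translate([103, 270, 0]) cube([54, 54, 414]);
translate([103, 591, 0]) cube([54, 54, 414]);
translate([1951, 270, 0]) cube([54, 54, 414]);
translate([1951, 591, 0]) cube([54, 54, 414]);


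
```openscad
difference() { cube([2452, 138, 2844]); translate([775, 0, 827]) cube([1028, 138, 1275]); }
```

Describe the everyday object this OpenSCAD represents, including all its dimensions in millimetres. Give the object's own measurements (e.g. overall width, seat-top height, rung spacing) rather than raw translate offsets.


A wall 2452 mm long (x), 138 mm thick (y), 2844 mm tall, with a rectangular window opening cut through it. The opening is 1028 mm wide and 1275 mm tall; its sill is at z = 827 mm and its near (−x) edge is 775 mm from the wall's −x end. The opening passes through the full wall thickness.


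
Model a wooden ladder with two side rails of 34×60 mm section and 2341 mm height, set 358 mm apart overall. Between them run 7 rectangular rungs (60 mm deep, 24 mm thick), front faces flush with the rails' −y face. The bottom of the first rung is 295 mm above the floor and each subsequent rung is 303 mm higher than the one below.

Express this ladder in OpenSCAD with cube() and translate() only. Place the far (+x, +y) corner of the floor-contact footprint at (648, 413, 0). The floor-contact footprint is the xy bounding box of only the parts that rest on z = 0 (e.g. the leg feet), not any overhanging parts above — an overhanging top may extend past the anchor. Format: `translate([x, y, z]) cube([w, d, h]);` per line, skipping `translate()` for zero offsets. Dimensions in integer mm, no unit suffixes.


translate([290, 353, 0]) cube([34, 60, 2341]);
translate([614, 353, 0]) cube([34, 60, 2341]);
translate([324, 353, 295]) cube([290, 60, 24]);
translate([324, 353, 598]) cube([290, 60, 24]);
translate([324, 353, 901]) cube([290, 60, 24]);
translate([324, 353, 1204]) cube([290, 60, 24]);
translate([324, 353, 1507]) cube([290, 60, 24]);
translate([324, 353, 1810]) cube([290, 60, 24]);
translate([324, 353, 2113]) cube([290, 60, 24]);


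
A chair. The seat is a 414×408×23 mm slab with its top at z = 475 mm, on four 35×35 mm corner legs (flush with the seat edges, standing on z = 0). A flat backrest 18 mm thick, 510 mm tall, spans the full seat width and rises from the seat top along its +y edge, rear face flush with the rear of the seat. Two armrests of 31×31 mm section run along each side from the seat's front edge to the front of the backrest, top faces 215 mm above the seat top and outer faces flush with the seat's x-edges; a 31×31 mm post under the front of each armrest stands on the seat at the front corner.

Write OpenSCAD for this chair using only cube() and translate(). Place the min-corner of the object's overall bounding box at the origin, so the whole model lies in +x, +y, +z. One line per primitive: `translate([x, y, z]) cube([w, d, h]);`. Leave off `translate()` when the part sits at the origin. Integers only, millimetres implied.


// leg_h = 475 - 23 = 452
// arm post h = 215 - 31 = 184
translate([0, 0, 452]) cube([414, 408, 23]);
cube([35, 35, 452]);
translate([379, 0, 0]) cube([35, 35, 452]);
translate([0, 373, 0]) cube([35, 35, 452]);
translate([379, 373, 0]) cube([35, 35, 452]);
translate([0, 390, 475]) cube([414, 18, 510]);
translate([0, 0, 659]) cube([31, 390, 31]);
translate([383, 0, 659]) cube([31, 390, 31]);
translate([0, 0, 475]) cube([31, 31, 184]);
translate([383, 0, 475]) cube([31, 31, 184]);


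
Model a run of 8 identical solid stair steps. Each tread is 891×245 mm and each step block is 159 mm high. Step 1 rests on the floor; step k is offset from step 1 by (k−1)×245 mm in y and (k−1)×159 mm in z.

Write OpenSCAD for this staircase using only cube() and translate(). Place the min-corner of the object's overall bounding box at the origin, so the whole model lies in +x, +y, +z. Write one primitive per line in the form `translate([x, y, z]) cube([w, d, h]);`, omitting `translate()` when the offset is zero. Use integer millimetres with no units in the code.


cube([891, 245, 159]);
translate([0, 245, 159]) cube([891, 245, 159]);
translate([0, 490, 318]) cube([891, 245, 159]);
translate([0, 735, 477]) cube([891, 245, 159]);
translate([0, 980, 636]) cube([891, 245, 159]);
translate([0, 1225, 795]) cube([891, 245, 159]);
translate([0, 1470, 954]) cube([891, 245, 159]);
translate([0, 1715, 1113]) cube([891, 245, 159]);


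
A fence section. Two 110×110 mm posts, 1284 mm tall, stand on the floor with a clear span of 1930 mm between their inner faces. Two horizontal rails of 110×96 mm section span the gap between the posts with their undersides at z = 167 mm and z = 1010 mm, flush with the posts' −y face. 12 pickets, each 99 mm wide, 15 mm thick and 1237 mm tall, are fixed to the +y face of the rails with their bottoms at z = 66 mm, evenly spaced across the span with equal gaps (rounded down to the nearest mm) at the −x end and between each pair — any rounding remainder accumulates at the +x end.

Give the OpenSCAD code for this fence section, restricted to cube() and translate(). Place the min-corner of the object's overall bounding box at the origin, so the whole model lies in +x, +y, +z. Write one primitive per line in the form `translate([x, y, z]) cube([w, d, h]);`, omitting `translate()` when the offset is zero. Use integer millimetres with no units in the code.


cube([110, 110, 1284]);
translate([2040, 0, 0]) cube([110, 110, 1284]);
translate([110, 0, 167]) cube([1930, 110, 96]);
translate([110, 0, 1010]) cube([1930, 110, 96]);
translate([167, 110, 66]) cube([99, 15, 1237]);
translate([323, 110, 66]) cube([99, 15, 1237]);
translate([479, 110, 66]) cube([99, 15, 1237]);
translate([635, 110, 66]) cube([99, 15, 1237]);
translate([791, 110, 66]) cube([99, 15, 1237]);
translate([947, 110, 66]) cube([99, 15, 1237]);
translate([1103, 110, 66]) cube([99, 15, 1237]);
translate([1259, 110, 66]) cube([99, 15, 1237]);
translate([1415, 110, 66]) cube([99, 15, 1237]);
translate([1571, 110, 66]) cube([99, 15, 1237]);
translate([1727, 110, 66]) cube([99, 15, 1237]);
translate([1883, 110, 66]) cube([99, 15, 1237]);


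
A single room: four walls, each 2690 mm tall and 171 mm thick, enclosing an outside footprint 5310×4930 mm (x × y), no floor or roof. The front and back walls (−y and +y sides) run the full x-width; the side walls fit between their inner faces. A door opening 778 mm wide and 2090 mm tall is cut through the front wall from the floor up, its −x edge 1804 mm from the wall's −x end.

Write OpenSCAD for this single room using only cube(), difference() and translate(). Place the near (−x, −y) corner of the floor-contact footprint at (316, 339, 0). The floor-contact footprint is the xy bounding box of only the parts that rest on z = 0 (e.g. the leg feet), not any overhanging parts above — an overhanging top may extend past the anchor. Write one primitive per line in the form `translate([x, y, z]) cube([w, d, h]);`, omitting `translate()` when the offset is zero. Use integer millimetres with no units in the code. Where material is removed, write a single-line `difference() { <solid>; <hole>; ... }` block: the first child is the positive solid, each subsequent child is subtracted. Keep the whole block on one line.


difference() { translate([316, 339, 0]) cube([5310, 171, 2690]); translate([2120, 339, 0]) cube([778, 171, 2090]); }
translate([316, 5098, 0]) cube([5310, 171, 2690]);
translate([316, 510, 0]) cube([171, 4588, 2690]);
translate([5455, 510, 0]) cube([171, 4588, 2690]);


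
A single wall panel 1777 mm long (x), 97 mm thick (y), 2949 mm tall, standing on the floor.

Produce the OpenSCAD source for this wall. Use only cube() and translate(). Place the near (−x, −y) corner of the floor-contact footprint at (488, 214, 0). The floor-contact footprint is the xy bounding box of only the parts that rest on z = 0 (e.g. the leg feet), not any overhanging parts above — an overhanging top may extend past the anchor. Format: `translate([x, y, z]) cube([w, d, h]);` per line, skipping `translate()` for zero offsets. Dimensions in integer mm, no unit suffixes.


translate([488, 214, 0]) cube([1777, 97, 2949]);


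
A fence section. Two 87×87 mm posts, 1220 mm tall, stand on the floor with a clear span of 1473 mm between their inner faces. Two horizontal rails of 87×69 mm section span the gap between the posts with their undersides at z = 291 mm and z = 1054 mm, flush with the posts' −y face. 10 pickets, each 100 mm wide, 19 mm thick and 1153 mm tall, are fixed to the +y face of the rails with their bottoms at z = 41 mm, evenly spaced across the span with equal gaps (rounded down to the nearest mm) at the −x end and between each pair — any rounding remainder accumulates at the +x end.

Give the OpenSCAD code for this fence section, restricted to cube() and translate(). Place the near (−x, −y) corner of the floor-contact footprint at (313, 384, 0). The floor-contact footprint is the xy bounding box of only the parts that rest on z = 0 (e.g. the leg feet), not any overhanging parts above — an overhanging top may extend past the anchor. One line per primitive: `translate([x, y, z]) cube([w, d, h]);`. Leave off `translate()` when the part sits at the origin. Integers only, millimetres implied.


translate([313, 384, 0]) cube([87, 87, 1220]);
translate([1873, 384, 0]) cube([87, 87, 1220]);
translate([400, 384, 291]) cube([1473, 87, 69]);
translate([400, 384, 1054]) cube([1473, 87, 69]);
translate([443, 471, 41]) cube([100, 19, 1153]);
translate([586, 471, 41]) cube([100, 19, 1153]);
translate([729, 471, 41]) cube([100, 19, 1153]);
translate([872, 471, 41]) cube([100, 19, 1153]);
translate([1015, 471, 41]) cube([100, 19, 1153]);
translate([1158, 471, 41]) cube([100, 19, 1153]);
translate([1301, 471, 41]) cube([100, 19, 1153]);
translate([1444, 471, 41]) cube([100, 19, 1153]);
translate([1587, 471, 41]) cube([100, 19, 1153]);
translate([1730, 471, 41]) cube([100, 19, 1153]);


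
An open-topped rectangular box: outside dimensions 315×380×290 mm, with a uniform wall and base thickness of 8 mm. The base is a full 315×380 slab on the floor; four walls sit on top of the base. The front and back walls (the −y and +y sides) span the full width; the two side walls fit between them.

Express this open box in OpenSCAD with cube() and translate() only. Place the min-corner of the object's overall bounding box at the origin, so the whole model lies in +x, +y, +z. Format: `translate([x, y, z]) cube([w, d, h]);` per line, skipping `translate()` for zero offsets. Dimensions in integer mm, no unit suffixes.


cube([315, 380, 8]);
translate([0, 0, 8]) cube([315, 8, 282]);
translate([0, 372, 8]) cube([315, 8, 282]);
translate([0, 8, 8]) cube([8, 364, 282]);
translate([307, 8, 8]) cube([8, 364, 282]);


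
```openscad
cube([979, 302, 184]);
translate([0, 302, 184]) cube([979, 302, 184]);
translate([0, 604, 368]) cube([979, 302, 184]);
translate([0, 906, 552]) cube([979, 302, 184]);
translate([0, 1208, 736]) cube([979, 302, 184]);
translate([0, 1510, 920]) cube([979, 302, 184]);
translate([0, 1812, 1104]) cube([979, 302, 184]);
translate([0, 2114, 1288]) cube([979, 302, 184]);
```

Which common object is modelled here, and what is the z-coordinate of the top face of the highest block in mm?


A staircase. The total rise is 1472 mm.

8 identical blocks, each offset up and back from the previous — a staircase. Each step is 184 mm tall and there are 8 of them, so the total rise is 8 × 184 = 1472 mm.


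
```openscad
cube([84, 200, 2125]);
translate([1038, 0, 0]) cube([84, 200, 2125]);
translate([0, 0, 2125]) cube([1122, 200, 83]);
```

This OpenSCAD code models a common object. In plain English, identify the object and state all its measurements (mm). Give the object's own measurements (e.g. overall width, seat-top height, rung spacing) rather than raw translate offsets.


A door frame. The clear opening is 954 mm wide and 2125 mm high. Two 84 mm wide jambs, 200 mm deep, stand either side of the opening from the floor to the top of the opening. A 83 mm thick head sits across the top of both jambs, spanning the full outside width of the frame.


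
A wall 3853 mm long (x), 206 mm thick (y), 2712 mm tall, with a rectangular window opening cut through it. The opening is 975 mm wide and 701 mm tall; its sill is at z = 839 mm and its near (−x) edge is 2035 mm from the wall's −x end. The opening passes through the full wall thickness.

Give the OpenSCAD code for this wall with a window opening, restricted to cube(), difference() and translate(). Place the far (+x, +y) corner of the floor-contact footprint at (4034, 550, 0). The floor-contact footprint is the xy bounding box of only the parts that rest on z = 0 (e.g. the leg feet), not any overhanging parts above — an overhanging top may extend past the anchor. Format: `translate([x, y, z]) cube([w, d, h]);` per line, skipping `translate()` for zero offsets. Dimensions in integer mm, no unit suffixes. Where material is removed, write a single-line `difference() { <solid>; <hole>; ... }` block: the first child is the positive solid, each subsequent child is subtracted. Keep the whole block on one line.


difference() { translate([181, 344, 0]) cube([3853, 206, 2712]); translate([2216, 344, 839]) cube([975, 206, 701]); }


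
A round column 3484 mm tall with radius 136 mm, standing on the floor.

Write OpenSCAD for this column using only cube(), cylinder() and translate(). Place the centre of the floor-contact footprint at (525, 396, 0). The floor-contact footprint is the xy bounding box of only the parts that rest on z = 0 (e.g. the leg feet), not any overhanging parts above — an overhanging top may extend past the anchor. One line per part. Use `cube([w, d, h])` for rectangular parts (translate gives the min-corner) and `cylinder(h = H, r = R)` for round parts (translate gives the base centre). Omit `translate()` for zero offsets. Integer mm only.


translate([525, 396, 0]) cylinder(h = 3484, r = 136);


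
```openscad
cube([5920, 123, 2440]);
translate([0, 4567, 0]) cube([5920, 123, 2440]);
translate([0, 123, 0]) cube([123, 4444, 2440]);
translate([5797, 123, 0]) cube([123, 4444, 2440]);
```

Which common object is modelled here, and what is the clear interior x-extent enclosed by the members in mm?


A house (or room) frame. The interior width is 5674 mm.

Four 2440 mm walls enclosing a rectangle with no floor or roof — a room or house frame. Outside width is 5920 mm and wall thickness is 123 mm, so the interior width is 5920 − 2 × 123 = 5674 mm.


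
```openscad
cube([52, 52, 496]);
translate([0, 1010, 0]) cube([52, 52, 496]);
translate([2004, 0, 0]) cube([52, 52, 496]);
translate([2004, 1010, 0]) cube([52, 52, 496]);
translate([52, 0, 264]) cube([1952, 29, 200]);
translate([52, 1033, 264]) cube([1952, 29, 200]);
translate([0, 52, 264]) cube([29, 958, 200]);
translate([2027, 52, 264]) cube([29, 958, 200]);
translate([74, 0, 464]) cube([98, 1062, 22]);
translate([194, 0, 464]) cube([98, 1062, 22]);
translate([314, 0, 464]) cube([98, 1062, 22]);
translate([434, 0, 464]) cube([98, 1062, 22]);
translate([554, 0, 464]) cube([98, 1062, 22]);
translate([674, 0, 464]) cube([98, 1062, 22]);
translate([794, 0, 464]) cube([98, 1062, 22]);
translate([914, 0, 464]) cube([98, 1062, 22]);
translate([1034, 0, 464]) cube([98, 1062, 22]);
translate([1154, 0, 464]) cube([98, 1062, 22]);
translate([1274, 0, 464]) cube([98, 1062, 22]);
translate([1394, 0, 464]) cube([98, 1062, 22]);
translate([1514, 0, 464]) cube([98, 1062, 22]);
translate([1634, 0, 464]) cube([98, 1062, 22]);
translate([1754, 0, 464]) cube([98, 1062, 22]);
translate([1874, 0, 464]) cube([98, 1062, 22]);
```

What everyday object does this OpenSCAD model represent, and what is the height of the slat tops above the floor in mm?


A bed frame. The slat-top height is 486 mm.

Four posts, four rails, and a row of slats — a bed frame. Slats sit on the rails at z = 264 + 200 = 464; with slat thickness 22, the top is 486 mm.


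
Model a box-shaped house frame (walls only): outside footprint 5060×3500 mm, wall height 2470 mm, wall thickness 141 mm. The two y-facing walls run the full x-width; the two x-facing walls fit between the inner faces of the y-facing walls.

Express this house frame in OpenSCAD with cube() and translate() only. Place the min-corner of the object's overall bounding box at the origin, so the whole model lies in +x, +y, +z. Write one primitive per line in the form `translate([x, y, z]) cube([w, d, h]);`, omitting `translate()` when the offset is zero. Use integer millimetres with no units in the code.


cube([5060, 141, 2470]);
translate([0, 3359, 0]) cube([5060, 141, 2470]);
translate([0, 141, 0]) cube([141, 3218, 2470]);
translate([4919, 141, 0]) cube([141, 3218, 2470]);


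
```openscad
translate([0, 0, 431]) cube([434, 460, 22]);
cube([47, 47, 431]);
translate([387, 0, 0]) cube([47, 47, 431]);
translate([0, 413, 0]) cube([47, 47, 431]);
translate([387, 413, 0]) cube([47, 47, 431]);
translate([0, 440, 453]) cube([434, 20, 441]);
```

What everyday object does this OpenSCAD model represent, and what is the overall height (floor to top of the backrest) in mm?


A chair. The overall height is 894 mm.

A slab on four corner posts with a tall panel at the back — a chair. The seat slab sits at z = 431 with thickness 22, and the 441 mm backrest starts at the seat top, so the overall height is 431 + 22 + 441 = 894 mm.


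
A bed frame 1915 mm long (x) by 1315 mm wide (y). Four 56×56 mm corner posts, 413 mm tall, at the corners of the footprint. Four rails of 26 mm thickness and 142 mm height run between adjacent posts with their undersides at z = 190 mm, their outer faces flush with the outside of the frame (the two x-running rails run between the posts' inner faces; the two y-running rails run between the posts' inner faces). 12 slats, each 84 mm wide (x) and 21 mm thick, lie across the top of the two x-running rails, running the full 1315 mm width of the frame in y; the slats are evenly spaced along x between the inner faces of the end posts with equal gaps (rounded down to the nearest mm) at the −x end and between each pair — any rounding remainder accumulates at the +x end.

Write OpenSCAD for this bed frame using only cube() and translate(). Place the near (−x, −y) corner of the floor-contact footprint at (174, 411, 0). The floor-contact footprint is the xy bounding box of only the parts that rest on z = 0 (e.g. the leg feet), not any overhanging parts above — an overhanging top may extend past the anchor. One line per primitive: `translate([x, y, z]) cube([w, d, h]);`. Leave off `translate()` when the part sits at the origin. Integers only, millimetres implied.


translate([174, 411, 0]) cube([56, 56, 413]);
translate([174, 1670, 0]) cube([56, 56, 413]);
translate([2033, 411, 0]) cube([56, 56, 413]);
translate([2033, 1670, 0]) cube([56, 56, 413]);
translate([230, 411, 190]) cube([1803, 26, 142]);
translate([230, 1700, 190]) cube([1803, 26, 142]);
translate([174, 467, 190]) cube([26, 1203, 142]);
translate([2063, 467, 190]) cube([26, 1203, 142]);
translate([291, 411, 332]) cube([84, 1315, 21]);
translate([436, 411, 332]) cube([84, 1315, 21]);
translate([581, 411, 332]) cube([84, 1315, 21]);
translate([726, 411, 332]) cube([84, 1315, 21]);
translate([871, 411, 332]) cube([84, 1315, 21]);
translate([1016, 411, 332]) cube([84, 1315, 21]);
translate([1161, 411, 332]) cube([84, 1315, 21]);
translate([1306, 411, 332]) cube([84, 1315, 21]);
translate([1451, 411, 332]) cube([84, 1315, 21]);
translate([1596, 411, 332]) cube([84, 1315, 21]);
translate([1741, 411, 332]) cube([84, 1315, 21]);
translate([1886, 411, 332]) cube([84, 1315, 21]);


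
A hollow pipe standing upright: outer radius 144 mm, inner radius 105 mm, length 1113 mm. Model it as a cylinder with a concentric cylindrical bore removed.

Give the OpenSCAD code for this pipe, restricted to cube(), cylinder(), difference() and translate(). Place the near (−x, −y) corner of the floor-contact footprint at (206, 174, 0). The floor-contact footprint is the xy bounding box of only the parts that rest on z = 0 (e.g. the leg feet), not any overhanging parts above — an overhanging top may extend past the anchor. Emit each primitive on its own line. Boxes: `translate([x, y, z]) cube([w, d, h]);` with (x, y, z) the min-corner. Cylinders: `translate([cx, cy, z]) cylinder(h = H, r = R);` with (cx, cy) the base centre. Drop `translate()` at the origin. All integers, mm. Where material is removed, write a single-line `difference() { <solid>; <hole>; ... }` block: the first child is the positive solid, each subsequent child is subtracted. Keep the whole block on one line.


difference() { translate([350, 318, 0]) cylinder(h = 1113, r = 144); translate([350, 318, 0]) cylinder(h = 1113, r = 105); }


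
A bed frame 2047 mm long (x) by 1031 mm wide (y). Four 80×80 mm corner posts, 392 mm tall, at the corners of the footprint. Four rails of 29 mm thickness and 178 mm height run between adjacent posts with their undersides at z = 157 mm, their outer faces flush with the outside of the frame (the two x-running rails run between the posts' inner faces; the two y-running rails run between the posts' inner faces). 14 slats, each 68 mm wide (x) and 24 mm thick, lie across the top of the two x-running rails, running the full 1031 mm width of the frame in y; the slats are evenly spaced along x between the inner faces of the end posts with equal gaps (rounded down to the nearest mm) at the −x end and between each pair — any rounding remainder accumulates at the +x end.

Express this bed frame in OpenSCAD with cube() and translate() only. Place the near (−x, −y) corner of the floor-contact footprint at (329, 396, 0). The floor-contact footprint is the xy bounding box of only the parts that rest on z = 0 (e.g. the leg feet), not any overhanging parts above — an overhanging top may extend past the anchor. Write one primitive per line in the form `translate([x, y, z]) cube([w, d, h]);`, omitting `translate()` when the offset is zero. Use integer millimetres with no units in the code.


translate([329, 396, 0]) cube([80, 80, 392]);
translate([329, 1347, 0]) cube([80, 80, 392]);
translate([2296, 396, 0]) cube([80, 80, 392]);
translate([2296, 1347, 0]) cube([80, 80, 392]);
translate([409, 396, 157]) cube([1887, 29, 178]);
translate([409, 1398, 157]) cube([1887, 29, 178]);
translate([329, 476, 157]) cube([29, 871, 178]);
translate([2347, 476, 157]) cube([29, 871, 178]);
translate([471, 396, 335]) cube([68, 1031, 24]);
translate([601, 396, 335]) cube([68, 1031, 24]);
translate([731, 396, 335]) cube([68, 1031, 24]);
translate([861, 396, 335]) cube([68, 1031, 24]);
translate([991, 396, 335]) cube([68, 1031, 24]);
translate([1121, 396, 335]) cube([68, 1031, 24]);
translate([1251, 396, 335]) cube([68, 1031, 24]);
translate([1381, 396, 335]) cube([68, 1031, 24]);
translate([1511, 396, 335]) cube([68, 1031, 24]);
translate([1641, 396, 335]) cube([68, 1031, 24]);
translate([1771, 396, 335]) cube([68, 1031, 24]);
translate([1901, 396, 335]) cube([68, 1031, 24]);
translate([2031, 396, 335]) cube([68, 1031, 24]);
translate([2161, 396, 335]) cube([68, 1031, 24]);


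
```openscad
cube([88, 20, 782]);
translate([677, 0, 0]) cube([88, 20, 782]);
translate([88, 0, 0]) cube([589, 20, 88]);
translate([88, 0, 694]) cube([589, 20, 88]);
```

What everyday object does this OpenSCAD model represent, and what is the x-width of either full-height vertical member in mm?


A picture frame. The border width is 88 mm.

Four thin pieces enclosing a rectangular opening — a picture frame. The two full-height stiles are 782 mm tall; the top rail sits at z = 694 and is 88 mm tall, so the border above the opening is 782 − 694 = 88 mm, matching the stile x-width.


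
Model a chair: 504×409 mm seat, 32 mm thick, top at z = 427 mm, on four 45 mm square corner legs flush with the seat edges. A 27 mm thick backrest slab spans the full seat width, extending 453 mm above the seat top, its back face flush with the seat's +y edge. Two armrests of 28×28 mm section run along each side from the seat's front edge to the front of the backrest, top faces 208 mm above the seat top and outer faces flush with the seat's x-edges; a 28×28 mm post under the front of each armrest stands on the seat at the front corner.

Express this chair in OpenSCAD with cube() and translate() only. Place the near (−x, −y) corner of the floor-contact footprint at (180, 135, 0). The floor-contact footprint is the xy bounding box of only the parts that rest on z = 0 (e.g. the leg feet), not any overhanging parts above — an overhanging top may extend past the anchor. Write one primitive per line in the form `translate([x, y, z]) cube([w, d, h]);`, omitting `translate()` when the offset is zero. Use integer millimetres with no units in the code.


// leg_h = 427 - 32 = 395
// arm post h = 208 - 28 = 180
translate([180, 135, 395]) cube([504, 409, 32]);
translate([180, 135, 0]) cube([45, 45, 395]);
translate([639, 135, 0]) cube([45, 45, 395]);
translate([180, 499, 0]) cube([45, 45, 395]);
translate([639, 499, 0]) cube([45, 45, 395]);
translate([180, 517, 427]) cube([504, 27, 453]);
translate([180, 135, 607]) cube([28, 382, 28]);
translate([656, 135, 607]) cube([28, 382, 28]);
translate([180, 135, 427]) cube([28, 28, 180]);
translate([656, 135, 427]) cube([28, 28, 180]);


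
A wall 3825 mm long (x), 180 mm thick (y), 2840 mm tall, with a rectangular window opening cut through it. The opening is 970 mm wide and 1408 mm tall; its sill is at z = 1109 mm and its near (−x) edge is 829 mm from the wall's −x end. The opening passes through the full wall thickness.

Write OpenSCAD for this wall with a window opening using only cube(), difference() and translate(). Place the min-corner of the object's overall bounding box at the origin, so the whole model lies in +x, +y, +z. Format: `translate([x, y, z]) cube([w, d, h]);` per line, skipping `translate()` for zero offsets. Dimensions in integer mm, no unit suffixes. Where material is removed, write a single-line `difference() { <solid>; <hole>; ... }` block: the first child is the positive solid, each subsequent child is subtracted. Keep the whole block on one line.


difference() { cube([3825, 180, 2840]); translate([829, 0, 1109]) cube([970, 180, 1408]); }


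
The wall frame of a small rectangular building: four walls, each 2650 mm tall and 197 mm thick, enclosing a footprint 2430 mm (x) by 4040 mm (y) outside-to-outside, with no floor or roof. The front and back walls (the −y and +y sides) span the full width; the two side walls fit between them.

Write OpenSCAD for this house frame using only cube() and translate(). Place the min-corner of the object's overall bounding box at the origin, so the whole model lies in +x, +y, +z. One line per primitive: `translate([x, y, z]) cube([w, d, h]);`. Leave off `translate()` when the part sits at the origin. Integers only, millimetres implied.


cube([2430, 197, 2650]);
translate([0, 3843, 0]) cube([2430, 197, 2650]);
translate([0, 197, 0]) cube([197, 3646, 2650]);
translate([2233, 197, 0]) cube([197, 3646, 2650]);


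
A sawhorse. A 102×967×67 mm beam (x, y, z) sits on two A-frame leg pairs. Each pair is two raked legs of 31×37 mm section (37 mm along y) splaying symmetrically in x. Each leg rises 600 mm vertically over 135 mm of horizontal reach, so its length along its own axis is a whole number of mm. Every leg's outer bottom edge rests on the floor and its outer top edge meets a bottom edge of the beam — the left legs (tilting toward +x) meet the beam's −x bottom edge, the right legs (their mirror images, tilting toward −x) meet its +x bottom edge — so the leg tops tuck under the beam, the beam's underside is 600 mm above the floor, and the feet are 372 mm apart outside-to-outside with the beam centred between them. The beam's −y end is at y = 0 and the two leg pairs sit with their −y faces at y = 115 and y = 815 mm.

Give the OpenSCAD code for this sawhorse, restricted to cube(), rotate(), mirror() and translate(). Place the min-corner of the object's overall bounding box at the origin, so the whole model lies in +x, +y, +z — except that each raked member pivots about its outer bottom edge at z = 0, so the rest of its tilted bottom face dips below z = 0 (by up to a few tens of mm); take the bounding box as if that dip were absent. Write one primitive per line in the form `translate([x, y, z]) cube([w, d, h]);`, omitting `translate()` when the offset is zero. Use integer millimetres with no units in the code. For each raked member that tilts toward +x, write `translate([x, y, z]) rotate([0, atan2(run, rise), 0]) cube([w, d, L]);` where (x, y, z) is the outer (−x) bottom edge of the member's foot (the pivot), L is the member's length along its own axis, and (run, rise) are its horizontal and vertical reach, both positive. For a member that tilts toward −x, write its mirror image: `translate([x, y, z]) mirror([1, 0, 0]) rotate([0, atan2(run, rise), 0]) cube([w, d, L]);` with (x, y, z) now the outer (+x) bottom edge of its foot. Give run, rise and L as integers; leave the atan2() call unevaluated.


translate([135, 0, 600]) cube([102, 967, 67]);
translate([0, 115, 0]) rotate([0, atan2(135, 600), 0]) cube([31, 37, 615]);
translate([372, 115, 0]) mirror([1, 0, 0]) rotate([0, atan2(135, 600), 0]) cube([31, 37, 615]);
translate([0, 815, 0]) rotate([0, atan2(135, 600), 0]) cube([31, 37, 615]);
translate([372, 815, 0]) mirror([1, 0, 0]) rotate([0, atan2(135, 600), 0]) cube([31, 37, 615]);


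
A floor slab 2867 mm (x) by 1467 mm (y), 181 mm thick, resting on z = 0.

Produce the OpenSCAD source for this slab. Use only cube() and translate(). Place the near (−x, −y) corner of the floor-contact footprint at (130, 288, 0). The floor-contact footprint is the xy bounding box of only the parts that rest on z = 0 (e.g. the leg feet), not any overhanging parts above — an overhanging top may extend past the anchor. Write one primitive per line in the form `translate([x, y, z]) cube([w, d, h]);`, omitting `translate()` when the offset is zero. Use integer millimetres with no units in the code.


translate([130, 288, 0]) cube([2867, 1467, 181]);


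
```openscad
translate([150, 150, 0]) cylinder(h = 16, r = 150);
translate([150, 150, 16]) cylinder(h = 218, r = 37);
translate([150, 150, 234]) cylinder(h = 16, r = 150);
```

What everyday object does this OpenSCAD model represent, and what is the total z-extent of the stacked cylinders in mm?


A spool. The overall height is 250 mm.

Three coaxial cylinders, large–small–large — a spool. Two 16 mm flanges and a 218 mm core give 16 + 218 + 16 = 250 mm.


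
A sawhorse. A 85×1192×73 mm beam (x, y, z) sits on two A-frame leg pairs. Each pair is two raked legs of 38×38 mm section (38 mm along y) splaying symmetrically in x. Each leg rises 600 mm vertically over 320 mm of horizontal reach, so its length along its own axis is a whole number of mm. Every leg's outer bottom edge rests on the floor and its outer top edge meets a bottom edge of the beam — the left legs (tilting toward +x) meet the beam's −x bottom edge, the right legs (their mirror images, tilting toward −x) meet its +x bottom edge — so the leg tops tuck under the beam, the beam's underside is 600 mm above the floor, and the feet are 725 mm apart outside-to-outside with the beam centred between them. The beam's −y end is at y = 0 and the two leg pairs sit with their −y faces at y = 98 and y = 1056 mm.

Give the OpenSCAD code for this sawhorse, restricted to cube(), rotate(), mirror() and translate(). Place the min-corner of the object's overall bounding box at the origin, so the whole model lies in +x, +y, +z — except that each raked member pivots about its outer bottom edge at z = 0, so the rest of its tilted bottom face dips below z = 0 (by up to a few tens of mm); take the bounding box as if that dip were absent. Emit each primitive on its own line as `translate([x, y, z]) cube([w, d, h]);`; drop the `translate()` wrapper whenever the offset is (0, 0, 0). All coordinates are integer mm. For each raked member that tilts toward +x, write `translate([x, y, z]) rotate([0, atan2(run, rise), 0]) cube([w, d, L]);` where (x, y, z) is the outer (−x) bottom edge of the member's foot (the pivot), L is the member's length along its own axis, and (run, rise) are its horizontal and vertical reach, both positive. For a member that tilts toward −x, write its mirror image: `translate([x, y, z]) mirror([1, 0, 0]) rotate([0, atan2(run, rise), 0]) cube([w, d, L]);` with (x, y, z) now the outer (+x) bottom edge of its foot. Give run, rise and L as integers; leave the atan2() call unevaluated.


// leg length = √(320² + 600²) = 680
// right-leg outer foot x = 2·320 + 85 = 725
// beam min-corner = (320, 0, 600)
translate([320, 0, 600]) cube([85, 1192, 73]);
translate([0, 98, 0]) rotate([0, atan2(320, 600), 0]) cube([38, 38, 680]);
translate([725, 98, 0]) mirror([1, 0, 0]) rotate([0, atan2(320, 600), 0]) cube([38, 38, 680]);
translate([0, 1056, 0]) rotate([0, atan2(320, 600), 0]) cube([38, 38, 680]);
translate([725, 1056, 0]) mirror([1, 0, 0]) rotate([0, atan2(320, 600), 0]) cube([38, 38, 680]);


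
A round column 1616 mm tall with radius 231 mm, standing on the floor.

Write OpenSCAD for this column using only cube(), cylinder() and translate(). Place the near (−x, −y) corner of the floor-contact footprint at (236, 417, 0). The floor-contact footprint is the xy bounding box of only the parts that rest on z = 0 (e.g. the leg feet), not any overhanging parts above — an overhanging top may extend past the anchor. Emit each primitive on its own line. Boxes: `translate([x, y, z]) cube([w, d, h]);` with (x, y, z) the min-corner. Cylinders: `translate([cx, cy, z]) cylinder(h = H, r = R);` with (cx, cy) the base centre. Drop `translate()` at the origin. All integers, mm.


translate([467, 648, 0]) cylinder(h = 1616, r = 231);


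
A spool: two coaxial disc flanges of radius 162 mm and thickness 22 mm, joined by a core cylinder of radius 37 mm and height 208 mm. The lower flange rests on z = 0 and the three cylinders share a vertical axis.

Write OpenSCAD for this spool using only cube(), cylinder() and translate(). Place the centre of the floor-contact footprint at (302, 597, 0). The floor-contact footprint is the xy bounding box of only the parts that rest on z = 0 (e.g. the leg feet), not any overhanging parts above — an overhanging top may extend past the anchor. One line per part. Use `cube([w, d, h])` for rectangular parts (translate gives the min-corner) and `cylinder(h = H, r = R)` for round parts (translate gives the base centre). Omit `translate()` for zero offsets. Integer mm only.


translate([302, 597, 0]) cylinder(h = 22, r = 162);
translate([302, 597, 22]) cylinder(h = 208, r = 37);
translate([302, 597, 230]) cylinder(h = 22, r = 162);


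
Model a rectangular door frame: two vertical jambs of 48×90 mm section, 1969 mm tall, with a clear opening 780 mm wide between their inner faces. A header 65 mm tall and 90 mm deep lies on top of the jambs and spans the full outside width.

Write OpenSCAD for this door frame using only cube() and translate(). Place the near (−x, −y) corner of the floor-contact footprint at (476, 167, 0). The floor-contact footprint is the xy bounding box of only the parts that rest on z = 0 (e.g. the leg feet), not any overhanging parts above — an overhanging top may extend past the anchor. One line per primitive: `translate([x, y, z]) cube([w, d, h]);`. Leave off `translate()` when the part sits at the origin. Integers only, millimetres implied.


translate([476, 167, 0]) cube([48, 90, 1969]);
translate([1304, 167, 0]) cube([48, 90, 1969]);
translate([476, 167, 1969]) cube([876, 90, 65]);


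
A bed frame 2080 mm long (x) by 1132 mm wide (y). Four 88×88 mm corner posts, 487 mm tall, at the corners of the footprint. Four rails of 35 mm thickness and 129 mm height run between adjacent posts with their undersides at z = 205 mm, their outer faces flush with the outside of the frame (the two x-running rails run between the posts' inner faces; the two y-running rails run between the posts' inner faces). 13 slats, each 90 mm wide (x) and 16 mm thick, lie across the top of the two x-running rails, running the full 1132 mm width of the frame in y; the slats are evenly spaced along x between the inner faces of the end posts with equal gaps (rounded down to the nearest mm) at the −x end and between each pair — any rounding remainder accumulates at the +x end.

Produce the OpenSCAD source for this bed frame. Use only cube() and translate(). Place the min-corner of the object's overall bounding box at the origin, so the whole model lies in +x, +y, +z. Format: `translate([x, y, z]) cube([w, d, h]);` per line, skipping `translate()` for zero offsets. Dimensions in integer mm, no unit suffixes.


// slat z = rail_z + rail_h = 205 + 129 = 334
// slat gap = ⌊(1904 − 13·90) / 14⌋ = 52
cube([88, 88, 487]);
translate([0, 1044, 0]) cube([88, 88, 487]);
translate([1992, 0, 0]) cube([88, 88, 487]);
translate([1992, 1044, 0]) cube([88, 88, 487]);
translate([88, 0, 205]) cube([1904, 35, 129]);
translate([88, 1097, 205]) cube([1904, 35, 129]);
translate([0, 88, 205]) cube([35, 956, 129]);
translate([2045, 88, 205]) cube([35, 956, 129]);
translate([140, 0, 334]) cube([90, 1132, 16]);
translate([282, 0, 334]) cube([90, 1132, 16]);
translate([424, 0, 334]) cube([90, 1132, 16]);
translate([566, 0, 334]) cube([90, 1132, 16]);
translate([708, 0, 334]) cube([90, 1132, 16]);
translate([850, 0, 334]) cube([90, 1132, 16]);
translate([992, 0, 334]) cube([90, 1132, 16]);
translate([1134, 0, 334]) cube([90, 1132, 16]);
translate([1276, 0, 334]) cube([90, 1132, 16]);
translate([1418, 0, 334]) cube([90, 1132, 16]);
translate([1560, 0, 334]) cube([90, 1132, 16]);
translate([1702, 0, 334]) cube([90, 1132, 16]);
translate([1844, 0, 334]) cube([90, 1132, 16]);
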